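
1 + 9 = 10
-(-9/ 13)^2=-0.48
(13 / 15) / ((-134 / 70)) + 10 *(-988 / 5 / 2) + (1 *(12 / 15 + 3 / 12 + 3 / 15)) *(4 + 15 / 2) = -1566317 / 1608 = -974.08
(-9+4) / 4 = -5 / 4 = -1.25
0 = 0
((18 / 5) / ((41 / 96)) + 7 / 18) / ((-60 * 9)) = -0.02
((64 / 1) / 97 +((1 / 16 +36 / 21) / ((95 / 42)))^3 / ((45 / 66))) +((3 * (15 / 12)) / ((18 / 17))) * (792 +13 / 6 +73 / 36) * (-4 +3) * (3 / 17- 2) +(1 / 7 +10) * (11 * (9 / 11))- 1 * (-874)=122904096542210233 / 20119367520000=6108.75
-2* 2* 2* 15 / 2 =-60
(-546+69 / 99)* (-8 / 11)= 143960 / 363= 396.58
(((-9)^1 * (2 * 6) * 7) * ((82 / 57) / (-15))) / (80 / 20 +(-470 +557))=984 / 1235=0.80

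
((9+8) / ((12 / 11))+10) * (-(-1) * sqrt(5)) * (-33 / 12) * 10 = -16885 * sqrt(5) / 24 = -1573.17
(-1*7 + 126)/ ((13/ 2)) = 238/ 13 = 18.31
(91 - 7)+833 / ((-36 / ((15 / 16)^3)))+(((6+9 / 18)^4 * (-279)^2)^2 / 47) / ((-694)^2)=79083093128718602079 / 92720709632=852917254.87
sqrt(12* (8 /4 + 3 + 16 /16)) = 6* sqrt(2) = 8.49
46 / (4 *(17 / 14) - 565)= -322 / 3921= -0.08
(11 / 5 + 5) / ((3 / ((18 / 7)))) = 216 / 35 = 6.17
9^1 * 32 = 288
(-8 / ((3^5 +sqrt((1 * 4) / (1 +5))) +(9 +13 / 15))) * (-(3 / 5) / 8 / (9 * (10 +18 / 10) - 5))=170685 / 7279669694 - 225 * sqrt(6) / 7279669694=0.00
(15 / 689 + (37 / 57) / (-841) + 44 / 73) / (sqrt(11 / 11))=1503888118 / 2411087289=0.62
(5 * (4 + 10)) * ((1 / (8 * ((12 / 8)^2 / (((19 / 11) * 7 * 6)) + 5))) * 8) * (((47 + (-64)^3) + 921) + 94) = -19445387360 / 5353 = -3632614.86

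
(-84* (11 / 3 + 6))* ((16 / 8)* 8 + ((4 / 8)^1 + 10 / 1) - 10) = -13398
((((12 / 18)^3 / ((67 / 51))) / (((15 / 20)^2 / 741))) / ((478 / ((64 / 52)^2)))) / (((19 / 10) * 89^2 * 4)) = 696320 / 44520479523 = 0.00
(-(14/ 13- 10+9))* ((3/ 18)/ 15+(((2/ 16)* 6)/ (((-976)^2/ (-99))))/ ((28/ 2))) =-26658763/ 31206389760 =-0.00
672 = 672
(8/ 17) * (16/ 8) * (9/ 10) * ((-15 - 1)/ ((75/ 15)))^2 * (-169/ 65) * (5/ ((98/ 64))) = -7667712/ 104125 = -73.64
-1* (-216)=216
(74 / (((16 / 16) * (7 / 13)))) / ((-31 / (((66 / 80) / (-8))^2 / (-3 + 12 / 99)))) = 17285697 / 1055488000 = 0.02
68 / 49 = 1.39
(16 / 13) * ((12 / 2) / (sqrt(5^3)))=96 * sqrt(5) / 325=0.66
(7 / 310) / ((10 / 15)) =21 / 620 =0.03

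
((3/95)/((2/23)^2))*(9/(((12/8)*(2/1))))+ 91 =39341/380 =103.53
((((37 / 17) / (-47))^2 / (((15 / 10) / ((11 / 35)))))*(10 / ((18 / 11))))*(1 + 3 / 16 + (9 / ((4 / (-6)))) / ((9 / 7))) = -24681701 / 965262312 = -0.03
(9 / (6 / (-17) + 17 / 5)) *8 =6120 / 259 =23.63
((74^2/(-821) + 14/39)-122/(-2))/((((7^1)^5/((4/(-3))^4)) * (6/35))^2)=0.00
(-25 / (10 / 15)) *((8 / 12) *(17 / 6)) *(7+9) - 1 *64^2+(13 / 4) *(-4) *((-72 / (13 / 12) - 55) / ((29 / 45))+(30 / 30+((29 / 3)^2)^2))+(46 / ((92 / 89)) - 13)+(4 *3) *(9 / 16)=-1092455495 / 9396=-116268.15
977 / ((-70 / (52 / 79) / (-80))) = 406432 / 553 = 734.96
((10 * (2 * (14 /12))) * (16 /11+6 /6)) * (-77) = -4410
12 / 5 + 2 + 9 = 13.40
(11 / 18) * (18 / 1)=11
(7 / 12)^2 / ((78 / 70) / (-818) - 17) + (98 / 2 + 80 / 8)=2067008317 / 35045928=58.98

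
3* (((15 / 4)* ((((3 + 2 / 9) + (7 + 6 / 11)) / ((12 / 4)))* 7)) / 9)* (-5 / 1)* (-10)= 466375 / 297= 1570.29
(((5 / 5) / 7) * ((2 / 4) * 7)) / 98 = 1 / 196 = 0.01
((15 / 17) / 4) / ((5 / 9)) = 27 / 68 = 0.40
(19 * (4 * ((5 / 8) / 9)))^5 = 7737809375 / 1889568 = 4095.02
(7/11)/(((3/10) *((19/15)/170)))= 59500/209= 284.69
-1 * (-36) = 36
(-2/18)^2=0.01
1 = 1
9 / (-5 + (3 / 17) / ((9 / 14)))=-459 / 241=-1.90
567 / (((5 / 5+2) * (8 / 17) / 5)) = 16065 / 8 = 2008.12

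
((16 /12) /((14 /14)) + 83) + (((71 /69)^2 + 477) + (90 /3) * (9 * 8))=12961309 /4761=2722.39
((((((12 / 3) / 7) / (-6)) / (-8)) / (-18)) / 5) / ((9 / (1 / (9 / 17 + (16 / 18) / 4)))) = -17 / 869400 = -0.00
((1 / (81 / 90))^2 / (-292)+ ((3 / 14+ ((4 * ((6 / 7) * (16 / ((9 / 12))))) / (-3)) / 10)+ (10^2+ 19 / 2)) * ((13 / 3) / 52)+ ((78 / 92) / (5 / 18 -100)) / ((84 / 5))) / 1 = 8.93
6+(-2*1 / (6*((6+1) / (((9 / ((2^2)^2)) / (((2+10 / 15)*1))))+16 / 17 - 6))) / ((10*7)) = 5422047 / 903700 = 6.00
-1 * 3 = -3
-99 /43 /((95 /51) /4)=-20196 /4085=-4.94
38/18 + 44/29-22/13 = 6569/3393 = 1.94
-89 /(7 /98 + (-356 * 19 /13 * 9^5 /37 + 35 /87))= 52141362 /486477979511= 0.00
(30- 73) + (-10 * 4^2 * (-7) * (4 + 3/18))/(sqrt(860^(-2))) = 12039871/3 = 4013290.33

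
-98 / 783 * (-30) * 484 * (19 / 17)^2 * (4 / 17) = 684918080 / 1282293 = 534.14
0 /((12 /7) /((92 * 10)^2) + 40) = 0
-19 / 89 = -0.21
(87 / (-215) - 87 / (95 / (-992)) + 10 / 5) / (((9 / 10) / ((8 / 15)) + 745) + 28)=59481424 / 50633575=1.17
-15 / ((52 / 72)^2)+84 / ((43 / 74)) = 841524 / 7267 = 115.80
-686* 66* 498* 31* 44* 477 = -14670000997344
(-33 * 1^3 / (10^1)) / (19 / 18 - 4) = 297 / 265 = 1.12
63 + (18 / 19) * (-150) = -1503 / 19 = -79.11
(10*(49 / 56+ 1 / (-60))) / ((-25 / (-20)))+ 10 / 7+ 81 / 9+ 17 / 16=30841 / 1680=18.36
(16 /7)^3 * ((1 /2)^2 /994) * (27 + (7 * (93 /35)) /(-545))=37622784 /464533475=0.08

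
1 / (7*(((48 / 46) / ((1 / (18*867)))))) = 23 / 2621808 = 0.00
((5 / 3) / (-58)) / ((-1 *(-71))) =-0.00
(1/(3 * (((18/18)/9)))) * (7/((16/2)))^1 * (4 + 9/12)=399/32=12.47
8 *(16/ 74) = 64/ 37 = 1.73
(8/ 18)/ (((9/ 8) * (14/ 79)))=1264/ 567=2.23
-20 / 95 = -4 / 19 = -0.21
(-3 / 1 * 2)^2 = 36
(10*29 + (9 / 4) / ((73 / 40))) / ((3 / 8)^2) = 2070.99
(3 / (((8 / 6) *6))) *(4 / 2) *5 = 15 / 4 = 3.75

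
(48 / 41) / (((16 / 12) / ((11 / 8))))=99 / 82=1.21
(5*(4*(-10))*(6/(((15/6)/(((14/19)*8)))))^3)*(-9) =174795522048/34295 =5096822.34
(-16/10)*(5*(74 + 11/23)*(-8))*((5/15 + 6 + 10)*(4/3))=7162624/69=103806.14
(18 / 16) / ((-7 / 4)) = -9 / 14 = -0.64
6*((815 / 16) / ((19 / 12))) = 7335 / 38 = 193.03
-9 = -9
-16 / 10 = -8 / 5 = -1.60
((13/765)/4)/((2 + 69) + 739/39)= 169/3578160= 0.00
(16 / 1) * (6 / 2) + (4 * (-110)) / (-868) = 10526 / 217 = 48.51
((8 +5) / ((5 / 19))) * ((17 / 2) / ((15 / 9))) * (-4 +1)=-37791 / 50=-755.82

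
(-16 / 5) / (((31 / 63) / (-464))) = 467712 / 155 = 3017.50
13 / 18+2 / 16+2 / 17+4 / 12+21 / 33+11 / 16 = 70607 / 26928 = 2.62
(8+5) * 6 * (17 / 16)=82.88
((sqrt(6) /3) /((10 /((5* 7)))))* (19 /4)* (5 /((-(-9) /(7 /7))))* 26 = 8645* sqrt(6) /108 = 196.07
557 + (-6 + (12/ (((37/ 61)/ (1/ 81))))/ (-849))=467330957/ 848151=551.00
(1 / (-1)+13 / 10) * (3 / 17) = 9 / 170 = 0.05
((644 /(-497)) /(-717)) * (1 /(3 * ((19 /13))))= 1196 /2901699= 0.00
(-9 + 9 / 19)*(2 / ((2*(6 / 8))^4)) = -64 / 19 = -3.37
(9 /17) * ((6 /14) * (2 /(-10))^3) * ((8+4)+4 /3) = -72 /2975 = -0.02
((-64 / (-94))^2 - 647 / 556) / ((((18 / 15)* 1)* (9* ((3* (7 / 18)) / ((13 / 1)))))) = -55892135 / 77376852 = -0.72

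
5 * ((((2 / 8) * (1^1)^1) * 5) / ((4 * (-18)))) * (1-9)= 25 / 36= 0.69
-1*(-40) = 40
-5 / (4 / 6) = -15 / 2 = -7.50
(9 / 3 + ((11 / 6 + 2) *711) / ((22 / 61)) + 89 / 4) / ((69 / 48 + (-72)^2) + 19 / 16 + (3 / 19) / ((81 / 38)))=18015588 / 12323597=1.46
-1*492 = -492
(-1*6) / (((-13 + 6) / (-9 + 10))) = 6 / 7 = 0.86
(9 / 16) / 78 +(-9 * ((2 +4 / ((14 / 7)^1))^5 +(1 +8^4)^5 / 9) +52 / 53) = -25450658289974270918913 / 22048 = -1154329566852969472.01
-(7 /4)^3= -343 /64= -5.36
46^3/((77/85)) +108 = 8281876/77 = 107556.83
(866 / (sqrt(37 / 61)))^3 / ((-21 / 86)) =-3407077106416*sqrt(2257) / 28749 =-5630215252.60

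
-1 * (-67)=67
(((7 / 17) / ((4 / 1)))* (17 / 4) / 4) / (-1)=-7 / 64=-0.11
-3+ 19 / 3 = 10 / 3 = 3.33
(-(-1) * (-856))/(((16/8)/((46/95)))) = -19688/95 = -207.24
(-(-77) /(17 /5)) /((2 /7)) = 2695 /34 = 79.26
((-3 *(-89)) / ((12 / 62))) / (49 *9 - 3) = 2759 / 876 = 3.15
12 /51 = 4 /17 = 0.24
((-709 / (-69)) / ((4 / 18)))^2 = 4524129 / 2116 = 2138.06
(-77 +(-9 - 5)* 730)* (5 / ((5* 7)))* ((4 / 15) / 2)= -2942 / 15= -196.13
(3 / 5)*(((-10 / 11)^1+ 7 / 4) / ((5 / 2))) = 111 / 550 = 0.20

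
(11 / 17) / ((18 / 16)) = 88 / 153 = 0.58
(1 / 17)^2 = 1 / 289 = 0.00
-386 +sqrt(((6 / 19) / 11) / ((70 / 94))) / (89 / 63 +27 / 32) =-386 +288 *sqrt(2062830) / 4753705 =-385.91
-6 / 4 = -1.50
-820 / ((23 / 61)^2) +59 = -3020009 / 529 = -5708.90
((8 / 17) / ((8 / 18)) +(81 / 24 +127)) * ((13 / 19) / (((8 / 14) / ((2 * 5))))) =8133125 / 5168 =1573.75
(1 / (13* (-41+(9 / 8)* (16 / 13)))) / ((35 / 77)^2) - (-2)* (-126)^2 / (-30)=-13627021 / 12875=-1058.41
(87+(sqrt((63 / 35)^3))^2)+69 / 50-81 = 3303 / 250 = 13.21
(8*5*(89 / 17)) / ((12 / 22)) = 19580 / 51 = 383.92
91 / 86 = 1.06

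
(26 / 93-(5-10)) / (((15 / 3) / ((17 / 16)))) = 8347 / 7440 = 1.12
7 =7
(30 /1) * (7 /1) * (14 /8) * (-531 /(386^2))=-390285 /297992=-1.31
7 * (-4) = -28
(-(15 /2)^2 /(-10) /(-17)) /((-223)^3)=45 /1508181112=0.00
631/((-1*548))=-631/548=-1.15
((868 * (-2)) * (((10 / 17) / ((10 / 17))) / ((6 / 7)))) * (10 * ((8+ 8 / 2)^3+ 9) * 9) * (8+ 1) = -2849583240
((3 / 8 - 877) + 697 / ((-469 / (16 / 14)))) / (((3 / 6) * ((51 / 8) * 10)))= -7689429 / 279055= -27.56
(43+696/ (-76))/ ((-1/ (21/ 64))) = -13503/ 1216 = -11.10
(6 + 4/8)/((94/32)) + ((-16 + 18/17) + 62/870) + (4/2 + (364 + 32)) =133931689/347565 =385.34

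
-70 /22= -3.18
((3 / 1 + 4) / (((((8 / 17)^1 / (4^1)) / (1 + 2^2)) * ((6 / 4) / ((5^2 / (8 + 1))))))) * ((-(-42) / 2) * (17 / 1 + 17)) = 3540250 / 9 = 393361.11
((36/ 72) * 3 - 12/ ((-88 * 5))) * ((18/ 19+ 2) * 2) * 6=54.02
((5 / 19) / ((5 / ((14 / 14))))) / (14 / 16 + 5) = 8 / 893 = 0.01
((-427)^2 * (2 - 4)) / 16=-182329 / 8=-22791.12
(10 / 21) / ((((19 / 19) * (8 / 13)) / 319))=20735 / 84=246.85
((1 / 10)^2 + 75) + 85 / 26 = 101763 / 1300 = 78.28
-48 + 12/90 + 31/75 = -3559/75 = -47.45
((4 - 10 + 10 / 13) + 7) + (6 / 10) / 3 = 128 / 65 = 1.97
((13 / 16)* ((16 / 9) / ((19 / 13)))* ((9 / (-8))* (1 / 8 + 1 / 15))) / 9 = -3887 / 164160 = -0.02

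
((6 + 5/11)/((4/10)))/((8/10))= 1775/88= 20.17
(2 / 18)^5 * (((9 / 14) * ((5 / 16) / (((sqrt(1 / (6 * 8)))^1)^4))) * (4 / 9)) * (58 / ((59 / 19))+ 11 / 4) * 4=809120 / 2709693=0.30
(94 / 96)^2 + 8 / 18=3233 / 2304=1.40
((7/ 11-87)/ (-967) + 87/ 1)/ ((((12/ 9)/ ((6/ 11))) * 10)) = 8337321/ 2340140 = 3.56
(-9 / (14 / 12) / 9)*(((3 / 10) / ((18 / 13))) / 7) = -13 / 490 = -0.03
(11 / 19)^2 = 121 / 361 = 0.34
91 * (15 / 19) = 1365 / 19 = 71.84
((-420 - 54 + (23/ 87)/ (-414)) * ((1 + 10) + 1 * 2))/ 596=-9649705/ 933336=-10.34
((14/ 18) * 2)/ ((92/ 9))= 0.15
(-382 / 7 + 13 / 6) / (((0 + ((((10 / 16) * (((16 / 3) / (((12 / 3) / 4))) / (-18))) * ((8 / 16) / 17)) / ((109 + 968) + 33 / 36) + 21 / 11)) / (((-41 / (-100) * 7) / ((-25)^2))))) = -130967394987 / 1039001125000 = -0.13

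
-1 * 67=-67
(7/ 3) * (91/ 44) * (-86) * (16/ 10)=-109564/ 165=-664.02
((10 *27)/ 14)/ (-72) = -15/ 56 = -0.27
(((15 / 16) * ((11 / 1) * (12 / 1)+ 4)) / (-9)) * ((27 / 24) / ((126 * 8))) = -85 / 5376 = -0.02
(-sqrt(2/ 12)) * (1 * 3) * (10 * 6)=-30 * sqrt(6)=-73.48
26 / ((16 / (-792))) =-1287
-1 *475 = -475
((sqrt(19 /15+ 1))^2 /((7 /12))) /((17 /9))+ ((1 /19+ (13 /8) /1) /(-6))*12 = -3453 /2660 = -1.30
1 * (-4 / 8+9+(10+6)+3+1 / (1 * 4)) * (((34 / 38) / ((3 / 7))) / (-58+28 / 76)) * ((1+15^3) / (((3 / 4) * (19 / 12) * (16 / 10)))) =-7432264 / 4161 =-1786.17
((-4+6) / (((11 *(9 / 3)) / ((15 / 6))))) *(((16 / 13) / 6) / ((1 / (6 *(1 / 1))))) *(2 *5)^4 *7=5600000 / 429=13053.61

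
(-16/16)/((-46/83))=83/46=1.80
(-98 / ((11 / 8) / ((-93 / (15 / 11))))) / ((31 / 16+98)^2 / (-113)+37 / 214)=-10746867712 / 195030385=-55.10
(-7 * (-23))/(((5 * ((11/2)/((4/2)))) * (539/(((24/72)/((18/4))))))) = 0.00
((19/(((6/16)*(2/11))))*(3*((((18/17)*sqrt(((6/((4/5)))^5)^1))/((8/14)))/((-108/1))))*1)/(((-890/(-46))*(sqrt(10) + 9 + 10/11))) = -201725755*sqrt(30)/86107856 + 101788225*sqrt(3)/43053928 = -8.74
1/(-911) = -1/911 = -0.00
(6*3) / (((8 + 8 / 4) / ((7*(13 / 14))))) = 11.70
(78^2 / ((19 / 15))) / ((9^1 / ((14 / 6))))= 23660 / 19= 1245.26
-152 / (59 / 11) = -28.34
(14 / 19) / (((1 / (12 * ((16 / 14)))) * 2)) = 96 / 19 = 5.05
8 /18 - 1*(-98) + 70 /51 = 15272 /153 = 99.82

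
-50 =-50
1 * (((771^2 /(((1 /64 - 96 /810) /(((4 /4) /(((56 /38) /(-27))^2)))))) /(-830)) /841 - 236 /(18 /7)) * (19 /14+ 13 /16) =248121477679959 /42569638762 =5828.60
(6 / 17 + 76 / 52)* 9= 3609 / 221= 16.33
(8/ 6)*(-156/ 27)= -208/ 27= -7.70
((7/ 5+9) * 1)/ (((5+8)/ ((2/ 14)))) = 4/ 35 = 0.11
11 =11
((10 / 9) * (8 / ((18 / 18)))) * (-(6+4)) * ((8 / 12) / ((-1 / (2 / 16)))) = 200 / 27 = 7.41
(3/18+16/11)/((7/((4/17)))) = 214/3927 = 0.05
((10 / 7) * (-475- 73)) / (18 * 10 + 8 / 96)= -65760 / 15127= -4.35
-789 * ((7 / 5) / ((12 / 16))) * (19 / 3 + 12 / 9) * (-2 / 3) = 338744 / 45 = 7527.64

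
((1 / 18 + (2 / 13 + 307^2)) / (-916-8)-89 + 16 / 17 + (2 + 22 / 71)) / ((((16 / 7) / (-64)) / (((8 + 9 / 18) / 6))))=48997697989 / 6579144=7447.43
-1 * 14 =-14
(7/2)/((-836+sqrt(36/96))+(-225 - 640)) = -15876/7715735 - 7* sqrt(6)/23147205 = -0.00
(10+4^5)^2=1069156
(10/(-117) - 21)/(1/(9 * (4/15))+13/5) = -49340/7059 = -6.99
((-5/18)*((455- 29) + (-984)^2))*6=-1614470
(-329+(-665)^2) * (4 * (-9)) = -15908256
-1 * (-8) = 8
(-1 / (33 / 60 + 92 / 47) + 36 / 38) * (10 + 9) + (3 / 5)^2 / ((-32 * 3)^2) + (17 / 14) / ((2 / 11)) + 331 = 147029027699 / 422374400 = 348.10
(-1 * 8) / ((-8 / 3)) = 3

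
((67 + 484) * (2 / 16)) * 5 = 2755 / 8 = 344.38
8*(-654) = -5232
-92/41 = -2.24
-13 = -13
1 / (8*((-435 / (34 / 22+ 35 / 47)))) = -0.00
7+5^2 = 32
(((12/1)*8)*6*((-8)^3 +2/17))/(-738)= 278464/697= 399.52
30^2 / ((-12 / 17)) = -1275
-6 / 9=-0.67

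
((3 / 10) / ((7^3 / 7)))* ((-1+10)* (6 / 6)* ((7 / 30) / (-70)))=-9 / 49000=-0.00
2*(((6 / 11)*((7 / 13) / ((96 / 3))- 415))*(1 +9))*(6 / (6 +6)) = -2589495 / 1144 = -2263.54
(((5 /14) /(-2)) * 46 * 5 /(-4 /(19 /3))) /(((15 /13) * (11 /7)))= 28405 /792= 35.86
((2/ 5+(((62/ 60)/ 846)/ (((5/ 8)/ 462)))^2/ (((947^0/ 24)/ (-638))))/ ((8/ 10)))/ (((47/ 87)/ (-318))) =357573595041521/ 38933625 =9184184.49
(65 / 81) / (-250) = -13 / 4050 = -0.00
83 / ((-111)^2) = 83 / 12321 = 0.01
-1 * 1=-1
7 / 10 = 0.70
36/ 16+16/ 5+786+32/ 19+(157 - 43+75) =373211/ 380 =982.13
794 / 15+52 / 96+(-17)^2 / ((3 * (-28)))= 42029 / 840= 50.03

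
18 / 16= 9 / 8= 1.12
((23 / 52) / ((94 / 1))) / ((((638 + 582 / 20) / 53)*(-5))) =-0.00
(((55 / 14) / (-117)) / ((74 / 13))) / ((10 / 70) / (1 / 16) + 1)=-55 / 30636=-0.00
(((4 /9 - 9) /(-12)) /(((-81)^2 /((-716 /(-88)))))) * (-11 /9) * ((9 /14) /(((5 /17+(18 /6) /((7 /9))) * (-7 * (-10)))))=-33473 /14001698880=-0.00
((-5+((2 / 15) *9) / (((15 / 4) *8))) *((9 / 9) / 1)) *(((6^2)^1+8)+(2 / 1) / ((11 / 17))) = -64232 / 275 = -233.57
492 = 492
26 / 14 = 13 / 7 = 1.86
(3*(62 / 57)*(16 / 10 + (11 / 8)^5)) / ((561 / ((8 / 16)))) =0.02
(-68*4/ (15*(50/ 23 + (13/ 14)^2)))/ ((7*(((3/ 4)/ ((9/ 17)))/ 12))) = -494592/ 68435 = -7.23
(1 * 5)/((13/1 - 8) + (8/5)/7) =175/183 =0.96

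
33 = 33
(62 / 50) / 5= 31 / 125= 0.25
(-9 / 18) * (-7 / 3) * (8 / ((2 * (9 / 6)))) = 28 / 9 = 3.11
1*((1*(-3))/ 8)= -3/ 8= -0.38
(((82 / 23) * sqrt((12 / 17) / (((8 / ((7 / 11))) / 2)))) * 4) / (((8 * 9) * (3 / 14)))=574 * sqrt(3927) / 116127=0.31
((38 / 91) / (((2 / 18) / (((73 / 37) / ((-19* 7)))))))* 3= -3942 / 23569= -0.17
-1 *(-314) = 314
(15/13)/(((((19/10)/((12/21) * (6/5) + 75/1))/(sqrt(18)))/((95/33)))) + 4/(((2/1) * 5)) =2/5 + 397350 * sqrt(2)/1001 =561.78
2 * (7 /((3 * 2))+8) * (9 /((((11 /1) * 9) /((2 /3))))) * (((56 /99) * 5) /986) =1400 /439263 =0.00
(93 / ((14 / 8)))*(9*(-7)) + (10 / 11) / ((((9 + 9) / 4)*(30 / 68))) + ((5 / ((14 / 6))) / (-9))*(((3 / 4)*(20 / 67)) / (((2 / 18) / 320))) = -487673180 / 139293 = -3501.06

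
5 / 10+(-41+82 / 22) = -809 / 22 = -36.77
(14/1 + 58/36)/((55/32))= 4496/495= 9.08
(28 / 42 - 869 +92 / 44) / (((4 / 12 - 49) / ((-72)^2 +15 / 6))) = 13478299 / 146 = 92317.12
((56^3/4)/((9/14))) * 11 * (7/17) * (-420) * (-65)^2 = -27994814848000/51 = -548917938196.08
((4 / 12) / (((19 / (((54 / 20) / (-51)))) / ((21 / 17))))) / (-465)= 21 / 8511050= 0.00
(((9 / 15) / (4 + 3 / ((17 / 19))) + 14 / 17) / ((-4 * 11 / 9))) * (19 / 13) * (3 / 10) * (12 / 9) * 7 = -11511549 / 15193750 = -0.76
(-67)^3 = -300763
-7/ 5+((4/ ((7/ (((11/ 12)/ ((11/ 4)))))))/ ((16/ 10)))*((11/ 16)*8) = -313/ 420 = -0.75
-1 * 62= -62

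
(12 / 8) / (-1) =-3 / 2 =-1.50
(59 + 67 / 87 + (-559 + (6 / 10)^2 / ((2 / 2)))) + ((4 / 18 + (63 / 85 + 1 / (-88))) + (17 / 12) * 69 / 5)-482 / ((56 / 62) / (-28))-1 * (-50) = 141673368869 / 9761400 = 14513.63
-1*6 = -6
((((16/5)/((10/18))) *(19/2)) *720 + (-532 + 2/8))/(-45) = -259111/300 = -863.70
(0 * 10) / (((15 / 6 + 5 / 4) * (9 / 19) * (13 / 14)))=0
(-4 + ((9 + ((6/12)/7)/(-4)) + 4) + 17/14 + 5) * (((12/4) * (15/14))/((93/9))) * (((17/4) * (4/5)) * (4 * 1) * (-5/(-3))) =651015/6076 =107.15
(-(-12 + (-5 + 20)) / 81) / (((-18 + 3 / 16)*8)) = 2 / 7695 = 0.00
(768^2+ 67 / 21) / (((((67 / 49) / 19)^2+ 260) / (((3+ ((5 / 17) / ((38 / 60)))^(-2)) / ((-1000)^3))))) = -263537164296883057 / 15211958557500000000000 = -0.00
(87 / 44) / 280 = 87 / 12320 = 0.01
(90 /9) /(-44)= -5 /22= -0.23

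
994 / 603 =1.65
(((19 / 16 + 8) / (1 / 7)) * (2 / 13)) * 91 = 7203 / 8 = 900.38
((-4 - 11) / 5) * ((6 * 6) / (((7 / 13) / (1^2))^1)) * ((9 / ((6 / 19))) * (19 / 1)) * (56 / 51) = -119257.41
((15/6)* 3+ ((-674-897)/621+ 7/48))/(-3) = -50833/29808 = -1.71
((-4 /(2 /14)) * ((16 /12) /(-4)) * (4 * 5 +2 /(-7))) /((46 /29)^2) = 1682 /23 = 73.13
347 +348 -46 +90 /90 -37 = 613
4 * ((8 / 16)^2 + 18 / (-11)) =-61 / 11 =-5.55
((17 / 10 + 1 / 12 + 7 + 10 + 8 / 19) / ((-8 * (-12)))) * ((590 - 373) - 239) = -4.40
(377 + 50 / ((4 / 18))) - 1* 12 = 590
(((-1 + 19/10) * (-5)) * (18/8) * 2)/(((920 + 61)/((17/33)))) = -51/4796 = -0.01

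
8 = 8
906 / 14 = 453 / 7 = 64.71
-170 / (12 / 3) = -85 / 2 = -42.50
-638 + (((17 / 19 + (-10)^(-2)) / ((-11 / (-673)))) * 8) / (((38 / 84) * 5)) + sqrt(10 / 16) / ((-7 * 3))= -219508742 / 496375 - sqrt(10) / 84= -442.26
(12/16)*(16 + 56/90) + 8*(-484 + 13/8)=-57698/15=-3846.53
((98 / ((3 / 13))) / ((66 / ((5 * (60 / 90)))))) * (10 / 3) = 63700 / 891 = 71.49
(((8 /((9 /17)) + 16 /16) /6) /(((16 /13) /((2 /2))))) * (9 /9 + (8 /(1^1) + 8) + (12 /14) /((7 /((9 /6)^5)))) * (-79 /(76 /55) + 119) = 124511494055 /51480576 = 2418.61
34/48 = 17/24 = 0.71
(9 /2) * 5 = 45 /2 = 22.50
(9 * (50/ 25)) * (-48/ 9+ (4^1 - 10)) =-204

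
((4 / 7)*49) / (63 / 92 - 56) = -368 / 727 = -0.51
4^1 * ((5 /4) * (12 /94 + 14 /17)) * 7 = 26600 /799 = 33.29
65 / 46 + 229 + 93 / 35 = 375243 / 1610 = 233.07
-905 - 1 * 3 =-908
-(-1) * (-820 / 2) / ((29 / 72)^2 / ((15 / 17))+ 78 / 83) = -2646172800 / 7251931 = -364.89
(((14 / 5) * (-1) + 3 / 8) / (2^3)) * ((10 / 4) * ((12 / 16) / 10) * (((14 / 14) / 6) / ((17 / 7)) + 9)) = -17945 / 34816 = -0.52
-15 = -15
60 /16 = 15 /4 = 3.75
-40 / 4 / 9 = -10 / 9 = -1.11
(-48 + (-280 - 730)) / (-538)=529 / 269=1.97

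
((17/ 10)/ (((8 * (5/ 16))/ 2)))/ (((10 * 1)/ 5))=17/ 25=0.68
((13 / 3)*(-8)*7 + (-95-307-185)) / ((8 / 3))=-2489 / 8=-311.12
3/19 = 0.16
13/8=1.62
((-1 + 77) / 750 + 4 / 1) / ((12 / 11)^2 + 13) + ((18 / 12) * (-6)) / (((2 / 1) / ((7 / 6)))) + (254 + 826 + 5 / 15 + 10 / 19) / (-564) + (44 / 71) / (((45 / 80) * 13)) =-21629410875343 / 3184241316750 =-6.79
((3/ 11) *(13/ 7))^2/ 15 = 507/ 29645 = 0.02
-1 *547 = -547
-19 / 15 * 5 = -19 / 3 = -6.33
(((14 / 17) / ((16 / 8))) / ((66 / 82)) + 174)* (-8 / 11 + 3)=2447525 / 6171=396.62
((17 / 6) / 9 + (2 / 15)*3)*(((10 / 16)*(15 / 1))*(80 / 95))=5.64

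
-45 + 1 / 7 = -314 / 7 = -44.86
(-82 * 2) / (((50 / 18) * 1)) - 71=-3251 / 25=-130.04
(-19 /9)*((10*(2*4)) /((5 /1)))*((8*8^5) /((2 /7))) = -278921216 /9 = -30991246.22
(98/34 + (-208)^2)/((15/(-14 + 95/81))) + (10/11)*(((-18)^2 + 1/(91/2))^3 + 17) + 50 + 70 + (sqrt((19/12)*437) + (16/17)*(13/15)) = 30889659.49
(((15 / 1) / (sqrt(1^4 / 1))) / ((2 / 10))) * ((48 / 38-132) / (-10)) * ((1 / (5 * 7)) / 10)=1863 / 665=2.80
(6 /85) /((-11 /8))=-0.05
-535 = -535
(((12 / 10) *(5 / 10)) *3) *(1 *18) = 162 / 5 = 32.40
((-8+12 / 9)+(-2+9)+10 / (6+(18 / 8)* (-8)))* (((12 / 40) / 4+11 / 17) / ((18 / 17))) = -491 / 1440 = -0.34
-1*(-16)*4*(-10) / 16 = -40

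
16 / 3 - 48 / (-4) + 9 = 79 / 3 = 26.33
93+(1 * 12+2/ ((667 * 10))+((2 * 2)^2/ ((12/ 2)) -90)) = 176758/ 10005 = 17.67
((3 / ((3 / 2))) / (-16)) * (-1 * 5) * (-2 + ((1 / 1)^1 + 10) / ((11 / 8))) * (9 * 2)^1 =135 / 2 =67.50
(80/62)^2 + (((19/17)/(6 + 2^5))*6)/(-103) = 1.66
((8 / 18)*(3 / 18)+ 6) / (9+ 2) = 0.55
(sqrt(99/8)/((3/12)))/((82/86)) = 14.76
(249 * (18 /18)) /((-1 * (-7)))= 249 /7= 35.57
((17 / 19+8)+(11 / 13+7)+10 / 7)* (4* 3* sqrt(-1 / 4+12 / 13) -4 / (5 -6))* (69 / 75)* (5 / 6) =289018 / 5187+144509* sqrt(455) / 22477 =192.86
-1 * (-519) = 519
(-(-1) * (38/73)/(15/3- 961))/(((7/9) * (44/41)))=-7011/10747352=-0.00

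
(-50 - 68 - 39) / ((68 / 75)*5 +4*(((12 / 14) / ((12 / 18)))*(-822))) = 16485 / 443404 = 0.04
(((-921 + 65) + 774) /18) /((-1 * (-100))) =-41 /900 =-0.05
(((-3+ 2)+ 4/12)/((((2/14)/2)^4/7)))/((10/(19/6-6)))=2285752/45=50794.49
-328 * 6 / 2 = -984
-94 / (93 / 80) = -7520 / 93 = -80.86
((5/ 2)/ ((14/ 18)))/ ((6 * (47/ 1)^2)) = 15/ 61852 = 0.00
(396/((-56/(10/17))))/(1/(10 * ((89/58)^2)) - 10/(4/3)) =3564450/6390419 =0.56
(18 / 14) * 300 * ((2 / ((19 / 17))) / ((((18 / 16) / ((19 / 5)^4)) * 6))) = 21321.69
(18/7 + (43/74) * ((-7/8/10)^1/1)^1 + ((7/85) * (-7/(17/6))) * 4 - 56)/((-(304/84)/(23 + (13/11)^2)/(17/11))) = 719798777217/1272542480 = 565.64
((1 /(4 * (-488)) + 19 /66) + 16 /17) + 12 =14486207 /1095072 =13.23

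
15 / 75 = 1 / 5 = 0.20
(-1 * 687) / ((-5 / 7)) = 4809 / 5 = 961.80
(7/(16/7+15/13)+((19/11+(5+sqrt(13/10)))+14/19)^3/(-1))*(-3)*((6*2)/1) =662182677*sqrt(130)/1092025+45563191354044/2857479977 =22859.04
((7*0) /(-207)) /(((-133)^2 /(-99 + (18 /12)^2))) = 0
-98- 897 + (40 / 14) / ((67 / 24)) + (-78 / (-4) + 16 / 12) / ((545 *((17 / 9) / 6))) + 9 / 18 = -1726564443 / 1738114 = -993.36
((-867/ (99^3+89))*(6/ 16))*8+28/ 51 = 27038213/ 49489788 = 0.55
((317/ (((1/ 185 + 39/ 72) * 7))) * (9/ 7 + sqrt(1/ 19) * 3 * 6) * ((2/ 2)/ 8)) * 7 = 1583415/ 17003 + 3166830 * sqrt(19)/ 46151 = 392.23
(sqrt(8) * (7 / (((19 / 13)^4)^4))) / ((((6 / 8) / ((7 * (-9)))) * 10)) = -391264966199709746508 * sqrt(2) / 1442207067838105838405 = -0.38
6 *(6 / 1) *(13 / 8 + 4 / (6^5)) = 1580 / 27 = 58.52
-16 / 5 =-3.20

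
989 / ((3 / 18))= 5934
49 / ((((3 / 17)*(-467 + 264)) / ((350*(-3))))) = 41650 / 29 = 1436.21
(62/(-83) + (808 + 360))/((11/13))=1379.48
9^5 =59049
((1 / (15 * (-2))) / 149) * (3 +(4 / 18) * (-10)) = -7 / 40230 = -0.00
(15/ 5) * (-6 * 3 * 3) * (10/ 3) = -540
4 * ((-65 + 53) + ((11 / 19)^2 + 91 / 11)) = -53880 / 3971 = -13.57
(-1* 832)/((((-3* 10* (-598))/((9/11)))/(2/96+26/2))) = -125/253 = -0.49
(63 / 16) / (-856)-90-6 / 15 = -6190907 / 68480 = -90.40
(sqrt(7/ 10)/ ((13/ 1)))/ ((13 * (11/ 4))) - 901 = -901 +2 * sqrt(70)/ 9295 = -901.00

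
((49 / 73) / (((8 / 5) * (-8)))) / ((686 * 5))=-1 / 65408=-0.00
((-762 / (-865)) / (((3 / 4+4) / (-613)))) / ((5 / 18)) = -33631632 / 82175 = -409.27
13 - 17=-4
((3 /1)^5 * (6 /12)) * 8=972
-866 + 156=-710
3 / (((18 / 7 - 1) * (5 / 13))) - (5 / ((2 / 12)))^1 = -25.04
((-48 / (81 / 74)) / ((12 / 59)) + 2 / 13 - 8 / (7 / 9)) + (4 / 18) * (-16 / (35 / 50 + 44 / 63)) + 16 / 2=-1430461418 / 6493851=-220.28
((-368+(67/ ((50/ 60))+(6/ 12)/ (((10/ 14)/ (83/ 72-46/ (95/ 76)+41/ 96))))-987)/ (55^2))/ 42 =-18709259/ 1829520000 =-0.01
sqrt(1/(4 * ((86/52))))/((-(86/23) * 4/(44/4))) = -253 * sqrt(1118)/29584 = -0.29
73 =73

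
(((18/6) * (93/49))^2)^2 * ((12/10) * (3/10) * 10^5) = 218131966116000/5764801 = 37838594.28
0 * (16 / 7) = 0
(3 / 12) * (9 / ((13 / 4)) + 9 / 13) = 45 / 52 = 0.87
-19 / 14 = -1.36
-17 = -17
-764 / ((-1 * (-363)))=-764 / 363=-2.10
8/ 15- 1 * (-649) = 9743/ 15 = 649.53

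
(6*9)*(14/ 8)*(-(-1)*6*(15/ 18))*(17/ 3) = 5355/ 2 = 2677.50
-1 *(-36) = 36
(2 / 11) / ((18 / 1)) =1 / 99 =0.01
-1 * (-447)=447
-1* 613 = -613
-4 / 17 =-0.24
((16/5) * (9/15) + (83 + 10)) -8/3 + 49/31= 218164/2325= 93.83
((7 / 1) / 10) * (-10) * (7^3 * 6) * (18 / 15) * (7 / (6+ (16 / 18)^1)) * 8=-21781872 / 155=-140528.21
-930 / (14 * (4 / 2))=-465 / 14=-33.21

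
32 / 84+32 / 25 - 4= -1228 / 525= -2.34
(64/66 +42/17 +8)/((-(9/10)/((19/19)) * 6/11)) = -32090/1377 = -23.30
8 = 8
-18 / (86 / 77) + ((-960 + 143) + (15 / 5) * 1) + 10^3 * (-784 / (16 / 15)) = -31640695 / 43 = -735830.12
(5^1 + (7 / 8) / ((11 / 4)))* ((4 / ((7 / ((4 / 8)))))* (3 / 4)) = 351 / 308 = 1.14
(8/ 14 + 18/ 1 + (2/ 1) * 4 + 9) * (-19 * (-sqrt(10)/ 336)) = 1577 * sqrt(10)/ 784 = 6.36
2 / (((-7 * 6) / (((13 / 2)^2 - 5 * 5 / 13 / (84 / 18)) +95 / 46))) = -122519 / 58604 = -2.09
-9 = -9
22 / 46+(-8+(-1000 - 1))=-23196 / 23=-1008.52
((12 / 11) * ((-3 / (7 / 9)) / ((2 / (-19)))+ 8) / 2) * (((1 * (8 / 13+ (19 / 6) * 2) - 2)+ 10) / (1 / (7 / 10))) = 254.81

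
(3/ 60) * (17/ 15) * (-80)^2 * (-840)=-304640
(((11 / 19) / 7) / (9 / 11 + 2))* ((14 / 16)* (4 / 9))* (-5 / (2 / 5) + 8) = -121 / 2356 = -0.05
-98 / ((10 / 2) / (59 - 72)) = 1274 / 5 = 254.80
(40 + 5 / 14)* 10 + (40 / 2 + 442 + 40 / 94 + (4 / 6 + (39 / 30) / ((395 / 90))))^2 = 4671283677116848 / 21713531175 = 215132.38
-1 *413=-413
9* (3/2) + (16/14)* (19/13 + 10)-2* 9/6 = 4295/182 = 23.60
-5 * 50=-250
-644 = -644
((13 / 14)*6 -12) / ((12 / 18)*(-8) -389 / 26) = 3510 / 11081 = 0.32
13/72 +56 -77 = -1499/72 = -20.82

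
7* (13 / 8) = 91 / 8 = 11.38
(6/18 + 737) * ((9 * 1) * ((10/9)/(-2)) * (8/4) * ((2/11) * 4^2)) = -707840/33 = -21449.70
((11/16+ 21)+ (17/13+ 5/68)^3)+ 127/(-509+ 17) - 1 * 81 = -4837774203437/84969273792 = -56.94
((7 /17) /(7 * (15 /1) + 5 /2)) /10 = 7 /18275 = 0.00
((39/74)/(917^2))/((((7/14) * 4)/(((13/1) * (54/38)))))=13689/2364579868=0.00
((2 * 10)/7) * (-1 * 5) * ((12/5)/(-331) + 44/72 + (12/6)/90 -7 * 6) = 4108430/6951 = 591.06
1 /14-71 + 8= -881 /14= -62.93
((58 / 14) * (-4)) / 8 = -29 / 14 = -2.07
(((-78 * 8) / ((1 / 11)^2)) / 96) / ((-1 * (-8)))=-1573 / 16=-98.31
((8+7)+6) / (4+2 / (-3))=63 / 10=6.30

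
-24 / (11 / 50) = -1200 / 11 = -109.09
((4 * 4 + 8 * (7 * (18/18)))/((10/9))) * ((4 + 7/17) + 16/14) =214164/595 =359.94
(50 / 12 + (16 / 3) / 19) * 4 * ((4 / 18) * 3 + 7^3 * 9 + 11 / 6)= 54960.58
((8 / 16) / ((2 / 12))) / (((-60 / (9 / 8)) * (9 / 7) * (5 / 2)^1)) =-0.02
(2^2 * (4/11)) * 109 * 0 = 0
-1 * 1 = -1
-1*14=-14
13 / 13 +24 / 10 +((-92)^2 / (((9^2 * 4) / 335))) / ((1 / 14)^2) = 694684177 / 405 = 1715269.57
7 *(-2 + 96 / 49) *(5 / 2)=-5 / 7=-0.71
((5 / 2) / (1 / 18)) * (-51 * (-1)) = 2295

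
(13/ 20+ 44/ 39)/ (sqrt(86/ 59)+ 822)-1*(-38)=196945644921/ 5182485100-1387*sqrt(5074)/ 31094910600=38.00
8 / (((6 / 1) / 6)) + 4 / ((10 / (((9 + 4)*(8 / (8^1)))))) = 66 / 5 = 13.20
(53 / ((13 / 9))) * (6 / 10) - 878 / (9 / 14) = -786101 / 585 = -1343.76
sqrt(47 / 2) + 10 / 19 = 10 / 19 + sqrt(94) / 2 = 5.37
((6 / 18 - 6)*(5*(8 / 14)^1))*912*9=-930240 / 7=-132891.43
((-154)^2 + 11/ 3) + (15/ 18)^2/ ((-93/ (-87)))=26471873/ 1116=23720.32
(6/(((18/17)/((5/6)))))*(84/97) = 1190/291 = 4.09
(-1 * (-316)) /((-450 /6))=-316 /75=-4.21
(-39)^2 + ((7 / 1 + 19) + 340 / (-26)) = 19941 / 13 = 1533.92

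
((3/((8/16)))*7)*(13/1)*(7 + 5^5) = 1710072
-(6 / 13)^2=-36 / 169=-0.21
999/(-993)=-1.01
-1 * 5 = -5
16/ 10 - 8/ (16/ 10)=-17/ 5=-3.40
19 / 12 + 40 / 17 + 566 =116267 / 204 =569.94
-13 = -13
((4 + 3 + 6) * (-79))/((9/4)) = -4108/9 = -456.44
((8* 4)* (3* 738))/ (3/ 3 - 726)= -70848/ 725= -97.72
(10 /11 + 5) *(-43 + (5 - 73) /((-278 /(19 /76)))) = -775905 /3058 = -253.73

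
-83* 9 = -747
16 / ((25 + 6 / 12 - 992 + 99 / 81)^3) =-93312 / 5245349609375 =-0.00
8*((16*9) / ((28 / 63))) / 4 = 648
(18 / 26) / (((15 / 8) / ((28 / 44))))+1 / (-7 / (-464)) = 66.52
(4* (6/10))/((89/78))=936/445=2.10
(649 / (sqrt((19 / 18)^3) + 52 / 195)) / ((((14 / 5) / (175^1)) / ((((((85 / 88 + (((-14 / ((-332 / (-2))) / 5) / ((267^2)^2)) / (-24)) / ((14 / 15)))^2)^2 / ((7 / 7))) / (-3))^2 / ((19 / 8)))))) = -25781519064069328109453240605144299774487934877106752190983315600195122204176500171689880736058012237375122037436875 / 74299867252834195993637130277425722555879406420109817426085587926362526018140821116649643807560102910897514610688 + 128907595320346640547266203025721498872439674385533760954916578000975611020882500858449403680290061186875610187184375 * sqrt(38) / 563114783389901274899144566313121265686664974973463879439806561126115986663804117936713089909929201008907479154688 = 1064.16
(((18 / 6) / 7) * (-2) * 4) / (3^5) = -8 / 567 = -0.01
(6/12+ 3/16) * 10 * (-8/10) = -11/2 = -5.50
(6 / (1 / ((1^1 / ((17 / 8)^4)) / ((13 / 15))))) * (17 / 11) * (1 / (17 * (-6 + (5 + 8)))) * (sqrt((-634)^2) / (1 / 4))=934871040 / 83604521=11.18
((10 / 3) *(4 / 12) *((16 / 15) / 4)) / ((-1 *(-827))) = 8 / 22329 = 0.00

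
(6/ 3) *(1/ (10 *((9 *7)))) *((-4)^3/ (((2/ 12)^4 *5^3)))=-9216/ 4375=-2.11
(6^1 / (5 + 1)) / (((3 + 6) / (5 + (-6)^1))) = -1 / 9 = -0.11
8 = 8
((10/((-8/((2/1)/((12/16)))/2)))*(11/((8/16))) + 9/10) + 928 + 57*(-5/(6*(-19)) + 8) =18611/15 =1240.73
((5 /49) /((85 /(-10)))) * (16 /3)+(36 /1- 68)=-80128 /2499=-32.06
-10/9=-1.11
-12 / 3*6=-24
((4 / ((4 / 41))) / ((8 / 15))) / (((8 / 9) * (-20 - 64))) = -1845 / 1792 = -1.03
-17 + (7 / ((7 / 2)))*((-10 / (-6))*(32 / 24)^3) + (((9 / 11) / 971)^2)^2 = -9592132034117542736 / 1054223466436314801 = -9.10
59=59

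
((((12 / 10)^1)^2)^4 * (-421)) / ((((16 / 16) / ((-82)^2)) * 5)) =-4754663691264 / 1953125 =-2434387.81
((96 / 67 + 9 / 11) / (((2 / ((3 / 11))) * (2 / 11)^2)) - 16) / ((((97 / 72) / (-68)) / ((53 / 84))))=9728097 / 45493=213.84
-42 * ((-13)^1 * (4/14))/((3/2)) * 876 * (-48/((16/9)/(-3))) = 7379424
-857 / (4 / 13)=-11141 / 4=-2785.25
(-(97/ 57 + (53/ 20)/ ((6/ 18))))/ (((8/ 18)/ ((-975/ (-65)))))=-99027/ 304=-325.75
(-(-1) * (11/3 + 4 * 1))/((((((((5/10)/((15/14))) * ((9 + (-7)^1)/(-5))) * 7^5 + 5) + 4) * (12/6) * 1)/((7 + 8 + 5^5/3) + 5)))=-79625/61206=-1.30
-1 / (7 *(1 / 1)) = -1 / 7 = -0.14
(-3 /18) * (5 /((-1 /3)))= 5 /2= 2.50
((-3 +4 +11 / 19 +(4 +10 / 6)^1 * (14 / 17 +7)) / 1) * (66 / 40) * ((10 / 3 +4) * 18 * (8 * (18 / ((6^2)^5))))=316657 / 13296960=0.02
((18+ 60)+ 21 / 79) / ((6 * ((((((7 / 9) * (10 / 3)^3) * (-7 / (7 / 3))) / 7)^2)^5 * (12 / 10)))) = 8352316170372110086287 / 63200000000000000000000000000000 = 0.00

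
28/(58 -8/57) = 798/1649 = 0.48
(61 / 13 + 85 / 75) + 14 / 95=4426 / 741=5.97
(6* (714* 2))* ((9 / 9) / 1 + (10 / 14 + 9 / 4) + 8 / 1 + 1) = 111078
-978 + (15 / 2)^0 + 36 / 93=-30275 / 31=-976.61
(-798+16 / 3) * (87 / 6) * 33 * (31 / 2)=-11758021 / 2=-5879010.50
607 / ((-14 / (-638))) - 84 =193045 / 7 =27577.86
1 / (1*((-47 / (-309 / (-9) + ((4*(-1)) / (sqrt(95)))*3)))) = -103 / 141 + 12*sqrt(95) / 4465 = -0.70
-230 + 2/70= -8049/35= -229.97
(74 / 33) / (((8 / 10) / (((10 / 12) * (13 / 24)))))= 12025 / 9504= 1.27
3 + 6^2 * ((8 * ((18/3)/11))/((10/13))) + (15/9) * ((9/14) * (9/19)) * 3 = 208.74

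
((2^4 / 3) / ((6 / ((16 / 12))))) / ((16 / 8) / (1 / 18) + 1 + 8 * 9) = 32 / 2943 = 0.01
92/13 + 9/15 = 499/65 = 7.68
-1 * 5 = -5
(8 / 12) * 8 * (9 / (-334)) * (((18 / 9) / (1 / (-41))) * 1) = 1968 / 167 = 11.78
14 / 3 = 4.67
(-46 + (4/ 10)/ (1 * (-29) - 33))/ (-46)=7131/ 7130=1.00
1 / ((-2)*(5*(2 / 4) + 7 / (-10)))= -5 / 18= -0.28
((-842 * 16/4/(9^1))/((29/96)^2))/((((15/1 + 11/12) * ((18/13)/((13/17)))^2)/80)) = -7880167260160/1253403693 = -6287.01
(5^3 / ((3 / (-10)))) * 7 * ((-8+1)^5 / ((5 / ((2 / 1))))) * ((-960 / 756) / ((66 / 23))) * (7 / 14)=-3865610000 / 891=-4338507.30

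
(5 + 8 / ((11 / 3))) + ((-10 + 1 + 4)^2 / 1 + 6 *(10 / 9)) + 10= 1612 / 33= 48.85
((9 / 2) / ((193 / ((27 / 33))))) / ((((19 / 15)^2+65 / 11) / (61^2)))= 67815225 / 7178056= 9.45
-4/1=-4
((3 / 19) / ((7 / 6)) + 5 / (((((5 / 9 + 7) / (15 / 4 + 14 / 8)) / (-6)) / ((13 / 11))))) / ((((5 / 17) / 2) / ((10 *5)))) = -1160955 / 133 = -8728.98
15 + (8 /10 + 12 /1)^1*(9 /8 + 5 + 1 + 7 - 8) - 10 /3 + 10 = 100.07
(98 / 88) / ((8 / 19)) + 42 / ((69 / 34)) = 188965 / 8096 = 23.34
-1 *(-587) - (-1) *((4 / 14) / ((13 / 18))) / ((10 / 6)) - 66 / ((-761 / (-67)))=201321863 / 346255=581.43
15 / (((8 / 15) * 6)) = 75 / 16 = 4.69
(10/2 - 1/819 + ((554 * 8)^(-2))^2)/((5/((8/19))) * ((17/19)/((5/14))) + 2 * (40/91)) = 1579598982116410163/9678709175900258304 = 0.16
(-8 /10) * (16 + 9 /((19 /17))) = -1828 /95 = -19.24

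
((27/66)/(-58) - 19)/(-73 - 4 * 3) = 24253/108460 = 0.22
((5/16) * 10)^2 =625/64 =9.77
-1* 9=-9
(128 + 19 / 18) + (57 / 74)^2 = 129.65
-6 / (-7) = 6 / 7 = 0.86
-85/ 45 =-17/ 9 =-1.89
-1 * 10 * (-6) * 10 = 600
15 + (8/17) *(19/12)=15.75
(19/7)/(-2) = -19/14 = -1.36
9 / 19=0.47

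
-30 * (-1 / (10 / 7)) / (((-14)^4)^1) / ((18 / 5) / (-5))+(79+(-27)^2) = 26605799 / 32928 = 808.00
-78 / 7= -11.14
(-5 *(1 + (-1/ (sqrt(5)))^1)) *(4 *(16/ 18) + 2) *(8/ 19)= -2000/ 171 + 400 *sqrt(5)/ 171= -6.47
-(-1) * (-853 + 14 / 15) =-12781 / 15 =-852.07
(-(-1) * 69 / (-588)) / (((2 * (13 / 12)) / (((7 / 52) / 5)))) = -69 / 47320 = -0.00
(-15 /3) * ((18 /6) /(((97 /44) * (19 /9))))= -5940 /1843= -3.22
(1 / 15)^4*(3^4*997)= 997 / 625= 1.60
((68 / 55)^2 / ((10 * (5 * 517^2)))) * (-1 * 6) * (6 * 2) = -166464 / 20213730625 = -0.00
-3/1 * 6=-18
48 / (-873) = -0.05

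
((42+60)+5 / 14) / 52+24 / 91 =125 / 56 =2.23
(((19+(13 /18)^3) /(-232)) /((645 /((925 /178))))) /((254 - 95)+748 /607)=-12689896475 /3021718081315968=-0.00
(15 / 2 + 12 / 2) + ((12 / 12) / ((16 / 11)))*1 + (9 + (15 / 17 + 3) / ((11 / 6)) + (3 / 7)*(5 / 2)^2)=53281 / 1904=27.98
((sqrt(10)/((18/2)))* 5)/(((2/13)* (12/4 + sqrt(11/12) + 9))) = -65* sqrt(330)/15453 + 520* sqrt(10)/1717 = 0.88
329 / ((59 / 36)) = 11844 / 59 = 200.75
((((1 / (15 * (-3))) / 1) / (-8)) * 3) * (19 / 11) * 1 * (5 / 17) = 19 / 4488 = 0.00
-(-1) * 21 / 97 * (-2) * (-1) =42 / 97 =0.43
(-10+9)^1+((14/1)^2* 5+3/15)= 4896/5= 979.20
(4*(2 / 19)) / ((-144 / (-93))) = 31 / 114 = 0.27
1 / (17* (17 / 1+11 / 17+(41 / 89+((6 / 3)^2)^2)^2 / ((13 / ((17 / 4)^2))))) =1647568 / 11038673825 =0.00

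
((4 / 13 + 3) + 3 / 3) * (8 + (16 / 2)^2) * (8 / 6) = 5376 / 13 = 413.54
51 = 51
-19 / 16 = -1.19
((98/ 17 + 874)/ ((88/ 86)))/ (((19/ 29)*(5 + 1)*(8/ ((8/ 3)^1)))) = 4662533/ 63954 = 72.90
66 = 66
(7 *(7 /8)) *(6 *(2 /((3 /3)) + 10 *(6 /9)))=637 /2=318.50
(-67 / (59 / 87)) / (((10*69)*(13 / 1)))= -1943 / 176410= -0.01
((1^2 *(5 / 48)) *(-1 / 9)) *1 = -5 / 432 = -0.01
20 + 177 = 197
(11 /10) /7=11 /70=0.16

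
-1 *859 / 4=-859 / 4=-214.75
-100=-100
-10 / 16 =-5 / 8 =-0.62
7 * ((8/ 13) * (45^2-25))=112000/ 13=8615.38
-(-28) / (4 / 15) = 105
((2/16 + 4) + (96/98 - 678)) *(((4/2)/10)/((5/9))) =-242.24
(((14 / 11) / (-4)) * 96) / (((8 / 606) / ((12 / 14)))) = -21816 / 11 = -1983.27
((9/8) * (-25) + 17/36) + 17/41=-80407/2952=-27.24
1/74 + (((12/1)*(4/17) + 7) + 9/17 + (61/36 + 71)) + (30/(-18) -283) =-4565161/22644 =-201.61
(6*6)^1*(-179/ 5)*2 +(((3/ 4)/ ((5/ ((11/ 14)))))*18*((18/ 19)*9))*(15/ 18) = -6816321/ 2660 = -2562.53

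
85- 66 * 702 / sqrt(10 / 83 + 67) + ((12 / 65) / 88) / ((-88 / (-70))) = 1069661 / 12584- 15444 * sqrt(51377) / 619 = -5570.27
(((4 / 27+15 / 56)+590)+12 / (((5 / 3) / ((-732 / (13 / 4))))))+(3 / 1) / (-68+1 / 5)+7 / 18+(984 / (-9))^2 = 121305538457 / 11105640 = 10922.88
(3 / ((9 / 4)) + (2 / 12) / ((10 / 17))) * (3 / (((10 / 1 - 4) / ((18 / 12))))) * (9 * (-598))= -261027 / 40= -6525.68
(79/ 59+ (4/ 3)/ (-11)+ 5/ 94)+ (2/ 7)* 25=10779163/ 1281126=8.41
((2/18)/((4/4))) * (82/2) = 41/9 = 4.56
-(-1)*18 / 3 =6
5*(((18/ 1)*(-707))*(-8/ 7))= 72720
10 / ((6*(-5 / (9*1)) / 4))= -12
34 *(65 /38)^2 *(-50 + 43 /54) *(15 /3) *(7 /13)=-513797375 /38988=-13178.35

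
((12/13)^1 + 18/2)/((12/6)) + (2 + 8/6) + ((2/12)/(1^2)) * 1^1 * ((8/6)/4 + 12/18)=110/13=8.46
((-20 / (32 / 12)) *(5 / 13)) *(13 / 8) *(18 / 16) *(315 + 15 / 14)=-2986875 / 1792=-1666.78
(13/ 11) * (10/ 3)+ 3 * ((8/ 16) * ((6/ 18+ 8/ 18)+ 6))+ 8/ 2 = 1195/ 66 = 18.11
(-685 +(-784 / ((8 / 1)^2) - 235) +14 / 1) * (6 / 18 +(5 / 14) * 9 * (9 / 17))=-5336869 / 2856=-1868.65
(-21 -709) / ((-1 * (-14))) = -365 / 7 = -52.14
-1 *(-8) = 8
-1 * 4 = -4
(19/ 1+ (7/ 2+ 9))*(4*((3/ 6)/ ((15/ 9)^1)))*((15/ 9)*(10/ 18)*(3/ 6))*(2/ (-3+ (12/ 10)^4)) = -21875/ 579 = -37.78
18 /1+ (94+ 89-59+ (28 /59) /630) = 377012 /2655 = 142.00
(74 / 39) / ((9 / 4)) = 0.84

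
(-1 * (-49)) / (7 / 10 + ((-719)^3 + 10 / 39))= -2730 / 20708719091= -0.00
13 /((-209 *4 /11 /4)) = -13 /19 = -0.68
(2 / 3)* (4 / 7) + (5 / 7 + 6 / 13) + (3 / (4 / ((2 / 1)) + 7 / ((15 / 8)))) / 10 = 75557 / 46956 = 1.61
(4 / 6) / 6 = 1 / 9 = 0.11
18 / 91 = 0.20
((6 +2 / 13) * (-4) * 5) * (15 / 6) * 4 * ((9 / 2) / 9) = -8000 / 13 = -615.38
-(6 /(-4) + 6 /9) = 5 /6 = 0.83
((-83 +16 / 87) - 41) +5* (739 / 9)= 74839 / 261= 286.74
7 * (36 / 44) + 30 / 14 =606 / 77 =7.87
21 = 21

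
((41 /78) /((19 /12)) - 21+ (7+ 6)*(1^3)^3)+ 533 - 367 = 39108 /247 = 158.33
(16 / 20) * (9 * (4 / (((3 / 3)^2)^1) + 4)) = 288 / 5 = 57.60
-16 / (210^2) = -4 / 11025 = -0.00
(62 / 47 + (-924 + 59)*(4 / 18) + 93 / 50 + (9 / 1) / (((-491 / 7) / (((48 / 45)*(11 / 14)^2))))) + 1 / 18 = -2290687757 / 12115425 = -189.07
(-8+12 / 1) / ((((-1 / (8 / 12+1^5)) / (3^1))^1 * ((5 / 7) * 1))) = -28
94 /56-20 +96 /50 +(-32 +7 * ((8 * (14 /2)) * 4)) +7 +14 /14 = 1069319 /700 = 1527.60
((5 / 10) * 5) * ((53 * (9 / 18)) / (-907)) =-265 / 3628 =-0.07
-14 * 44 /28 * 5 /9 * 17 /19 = -1870 /171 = -10.94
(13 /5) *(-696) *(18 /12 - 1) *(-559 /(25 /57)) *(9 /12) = 108111159 /125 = 864889.27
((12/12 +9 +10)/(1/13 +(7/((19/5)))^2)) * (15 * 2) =1407900/8143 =172.90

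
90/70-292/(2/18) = -18387/7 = -2626.71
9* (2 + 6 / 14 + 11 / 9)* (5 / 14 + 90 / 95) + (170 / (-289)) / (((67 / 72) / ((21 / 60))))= 45217183 / 1060409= 42.64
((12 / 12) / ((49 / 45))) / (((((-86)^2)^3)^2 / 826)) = 2655 / 572861267109556295284736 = 0.00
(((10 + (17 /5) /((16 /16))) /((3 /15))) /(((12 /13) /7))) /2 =254.04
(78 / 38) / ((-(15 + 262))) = -39 / 5263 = -0.01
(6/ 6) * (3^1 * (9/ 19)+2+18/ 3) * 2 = 358/ 19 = 18.84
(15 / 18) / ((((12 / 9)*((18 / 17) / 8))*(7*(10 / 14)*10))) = 17 / 180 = 0.09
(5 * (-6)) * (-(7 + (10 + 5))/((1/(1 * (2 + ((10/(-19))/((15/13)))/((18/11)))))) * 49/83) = 9518740/14193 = 670.66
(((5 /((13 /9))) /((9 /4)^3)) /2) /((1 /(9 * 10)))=1600 /117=13.68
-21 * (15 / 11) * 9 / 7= -405 / 11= -36.82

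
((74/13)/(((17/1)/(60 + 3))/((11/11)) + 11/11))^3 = 12665630691/140608000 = 90.08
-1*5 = -5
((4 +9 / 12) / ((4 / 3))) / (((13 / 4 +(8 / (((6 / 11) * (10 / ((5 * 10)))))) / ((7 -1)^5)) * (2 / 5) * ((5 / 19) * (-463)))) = -789507 / 35204668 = -0.02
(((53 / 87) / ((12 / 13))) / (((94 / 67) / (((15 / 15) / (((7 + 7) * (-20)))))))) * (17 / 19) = -784771 / 522083520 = -0.00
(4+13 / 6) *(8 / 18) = 74 / 27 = 2.74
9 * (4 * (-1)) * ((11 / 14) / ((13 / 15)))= -2970 / 91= -32.64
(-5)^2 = 25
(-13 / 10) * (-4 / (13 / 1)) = 2 / 5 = 0.40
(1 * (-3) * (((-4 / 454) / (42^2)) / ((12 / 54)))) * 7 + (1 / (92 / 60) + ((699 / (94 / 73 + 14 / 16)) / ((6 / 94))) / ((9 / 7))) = 6545583287447 / 1661718996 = 3939.04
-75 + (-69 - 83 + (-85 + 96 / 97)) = -30168 / 97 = -311.01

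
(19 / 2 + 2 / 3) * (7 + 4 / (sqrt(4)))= 183 / 2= 91.50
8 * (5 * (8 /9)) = 320 /9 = 35.56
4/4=1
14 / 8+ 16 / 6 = 53 / 12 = 4.42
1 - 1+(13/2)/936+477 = 68689/144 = 477.01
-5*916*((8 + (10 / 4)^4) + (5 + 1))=-972105 / 4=-243026.25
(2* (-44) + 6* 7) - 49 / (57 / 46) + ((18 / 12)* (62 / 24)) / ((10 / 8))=-46993 / 570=-82.44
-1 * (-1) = 1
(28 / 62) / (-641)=-14 / 19871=-0.00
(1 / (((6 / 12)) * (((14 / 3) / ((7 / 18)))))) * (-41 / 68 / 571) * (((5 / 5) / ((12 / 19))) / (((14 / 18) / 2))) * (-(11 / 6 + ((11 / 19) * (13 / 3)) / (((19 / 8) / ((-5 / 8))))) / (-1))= -4961 / 5901856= -0.00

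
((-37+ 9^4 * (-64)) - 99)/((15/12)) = -336032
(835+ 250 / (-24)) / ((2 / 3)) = 9895 / 8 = 1236.88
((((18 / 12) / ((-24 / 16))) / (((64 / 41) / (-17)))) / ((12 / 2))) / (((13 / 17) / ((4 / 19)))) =11849 / 23712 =0.50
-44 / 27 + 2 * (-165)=-8954 / 27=-331.63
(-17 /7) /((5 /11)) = -187 /35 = -5.34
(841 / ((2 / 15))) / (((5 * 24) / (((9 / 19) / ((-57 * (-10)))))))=2523 / 57760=0.04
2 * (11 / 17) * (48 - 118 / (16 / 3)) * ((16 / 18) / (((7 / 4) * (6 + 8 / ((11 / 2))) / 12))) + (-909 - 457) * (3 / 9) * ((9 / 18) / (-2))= 4133861 / 29274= 141.21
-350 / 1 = -350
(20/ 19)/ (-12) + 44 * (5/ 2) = 6265/ 57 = 109.91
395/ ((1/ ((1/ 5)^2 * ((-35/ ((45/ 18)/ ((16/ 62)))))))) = -8848/ 155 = -57.08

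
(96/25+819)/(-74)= -20571/1850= -11.12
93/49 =1.90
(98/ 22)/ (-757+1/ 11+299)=-49/ 5037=-0.01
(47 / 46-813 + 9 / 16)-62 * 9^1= -503945 / 368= -1369.42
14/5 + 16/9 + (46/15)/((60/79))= 3877/450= 8.62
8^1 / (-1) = -8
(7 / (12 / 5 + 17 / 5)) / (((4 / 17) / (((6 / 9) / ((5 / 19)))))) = 2261 / 174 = 12.99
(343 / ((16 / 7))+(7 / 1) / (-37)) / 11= 88725 / 6512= 13.62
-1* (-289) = 289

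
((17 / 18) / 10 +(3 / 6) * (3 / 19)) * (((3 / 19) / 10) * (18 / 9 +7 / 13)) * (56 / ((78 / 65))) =45661 / 140790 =0.32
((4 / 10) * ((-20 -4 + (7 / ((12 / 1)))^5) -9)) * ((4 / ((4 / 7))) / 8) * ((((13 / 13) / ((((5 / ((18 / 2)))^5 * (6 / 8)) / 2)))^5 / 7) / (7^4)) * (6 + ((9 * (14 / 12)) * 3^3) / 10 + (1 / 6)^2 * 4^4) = -165227173240533086482740664686 / 17888844013214111328125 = -9236324.78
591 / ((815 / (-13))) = -7683 / 815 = -9.43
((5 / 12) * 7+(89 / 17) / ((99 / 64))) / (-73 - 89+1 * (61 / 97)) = -4114643 / 105375996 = -0.04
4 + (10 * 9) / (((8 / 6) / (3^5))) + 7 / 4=65633 / 4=16408.25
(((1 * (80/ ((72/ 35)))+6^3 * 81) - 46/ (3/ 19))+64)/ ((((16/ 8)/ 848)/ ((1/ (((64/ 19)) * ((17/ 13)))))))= 1665979.48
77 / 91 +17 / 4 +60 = 3385 / 52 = 65.10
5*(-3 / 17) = -15 / 17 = -0.88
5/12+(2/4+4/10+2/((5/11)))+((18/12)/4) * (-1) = 641/120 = 5.34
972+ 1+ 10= 983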